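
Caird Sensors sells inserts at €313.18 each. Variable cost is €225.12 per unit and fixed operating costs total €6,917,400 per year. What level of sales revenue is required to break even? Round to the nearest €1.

€24,601,310

CM per unit = €313.18 − €225.12 = €88.06; CM ratio = €88.06 / €313.18 = 0.2812.
Break-even revenue = fixed costs × price ÷ CM = €6,917,400 × €313.18 ÷ €88.06 = €24,601,310.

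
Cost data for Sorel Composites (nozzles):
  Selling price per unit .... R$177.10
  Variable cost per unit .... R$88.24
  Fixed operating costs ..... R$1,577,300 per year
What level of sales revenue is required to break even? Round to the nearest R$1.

Contribution margin per unit = R$177.10 − R$88.24 = R$88.86, a CM ratio of R$88.86 ÷ R$177.10 = 0.5018.
Break-even revenue = fixed costs × price ÷ CM = R$1,577,300 × R$177.10 ÷ R$88.86 = R$3,143,595.

R$3,143,595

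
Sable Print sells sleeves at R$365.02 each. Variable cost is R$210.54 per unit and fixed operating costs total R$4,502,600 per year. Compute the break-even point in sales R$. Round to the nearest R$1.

R$10,639,170

CM per unit = R$365.02 − R$210.54 = R$154.48; CM ratio = R$154.48 / R$365.02 = 0.4232.
Break-even sales = FC ÷ CM ratio = R$4,502,600 × R$365.02 / R$154.48 = R$10,639,170.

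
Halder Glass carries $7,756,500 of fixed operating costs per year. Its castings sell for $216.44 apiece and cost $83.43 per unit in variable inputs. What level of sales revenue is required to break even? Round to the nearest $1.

$12,621,734

Contribution margin per unit = $216.44 − $83.43 = $133.01, a CM ratio of $133.01 ÷ $216.44 = 0.6145.
Break-even revenue = fixed costs × price ÷ CM = $7,756,500 × $216.44 ÷ $133.01 = $12,621,734.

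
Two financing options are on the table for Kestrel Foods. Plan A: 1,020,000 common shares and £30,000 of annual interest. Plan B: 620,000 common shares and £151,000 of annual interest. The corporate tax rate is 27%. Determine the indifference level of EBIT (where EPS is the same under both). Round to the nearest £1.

Set EPS_A = EPS_B: (EBIT − £30,000)(1 − 0.27) ÷ 1,020,000 = (EBIT − £151,000)(1 − 0.27) ÷ 620,000.
Cancelling (1 − t) and cross-multiplying: 620,000·(EBIT − 30,000) = 1,020,000·(EBIT − 151,000).
Solving, EBIT = (151,000·1,020,000 − 30,000·620,000) / (1,020,000 − 620,000) = 135,420,000,000 / 400,000 = 338,550.00.

£338,550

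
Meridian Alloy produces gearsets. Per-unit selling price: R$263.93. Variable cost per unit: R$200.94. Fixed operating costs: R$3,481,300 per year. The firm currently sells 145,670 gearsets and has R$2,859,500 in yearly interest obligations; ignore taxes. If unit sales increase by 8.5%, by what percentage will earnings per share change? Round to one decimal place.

Total contribution margin = 145,670 × R$62.99 = R$9,175,753.30.
Operating income = contribution − fixed costs = R$9,175,753.30 − R$3,481,300 = R$5,694,453.30.
Interest = R$2,859,500.00, so EBIT − I = R$2,834,953.30.
Degree of combined leverage = contribution ÷ (EBIT − I) = R$9,175,753.30 ÷ R$2,834,953.30 = 3.2367.
%ΔEPS = DCL × %ΔSales = 3.2367 × +8.5% = +27.5%.

+27.5%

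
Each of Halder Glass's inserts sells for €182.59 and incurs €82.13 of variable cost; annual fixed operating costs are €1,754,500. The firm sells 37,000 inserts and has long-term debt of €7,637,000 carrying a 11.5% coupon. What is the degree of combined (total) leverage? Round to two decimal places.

Total contribution margin = 37,000 × €100.46 = €3,717,020.00.
Subtracting fixed costs: EBIT = €3,717,020.00 − €1,754,500 = €1,962,520.00. Interest = €878,255.00, so EBIT − I = €1,084,265.00.
DCL = contribution ÷ (EBIT − I) = €3,717,020.00 ÷ €1,084,265.00 = 3.4281.

3.43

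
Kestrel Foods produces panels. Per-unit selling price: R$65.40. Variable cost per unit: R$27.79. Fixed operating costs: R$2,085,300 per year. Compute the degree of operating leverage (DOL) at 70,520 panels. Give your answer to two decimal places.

4.68

At 70,520 units, contribution = 70,520 × R$37.61 = R$2,652,257.20.
EBIT = R$2,652,257.20 − R$2,085,300 = R$566,957.20.
So DOL = total CM / EBIT = R$2,652,257.20 / R$566,957.20 = 4.6781.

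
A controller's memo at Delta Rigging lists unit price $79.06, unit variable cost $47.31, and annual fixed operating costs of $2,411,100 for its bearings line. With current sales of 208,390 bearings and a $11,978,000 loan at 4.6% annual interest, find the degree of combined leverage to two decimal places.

Total contribution margin = 208,390 × $31.75 = $6,616,382.50.
Operating income = contribution − fixed costs = $6,616,382.50 − $2,411,100 = $4,205,282.50. Interest = $550,988.00, so EBIT − I = $3,654,294.50.
Degree of total leverage = total CM / (EBIT − interest) = $6,616,382.50 / $3,654,294.50 = 1.8106.

1.81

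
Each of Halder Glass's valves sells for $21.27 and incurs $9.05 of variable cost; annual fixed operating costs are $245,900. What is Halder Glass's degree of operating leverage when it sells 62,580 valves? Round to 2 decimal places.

1.47

Total contribution margin = 62,580 × $12.22 = $764,727.60.
EBIT = $764,727.60 − $245,900 = $518,827.60.
Degree of operating leverage = $764,727.60 / $518,827.60 = 1.4740.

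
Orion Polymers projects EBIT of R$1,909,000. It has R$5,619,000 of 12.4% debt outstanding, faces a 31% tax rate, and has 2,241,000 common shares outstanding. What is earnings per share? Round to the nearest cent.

R$0.37

Pre-tax income = R$1,909,000 − R$696,756.00 = R$1,212,244.00.
Net income = R$1,212,244.00 × (1 − 0.31) = R$836,448.36.
EPS = R$836,448.36 ÷ 2,241,000 = R$0.37.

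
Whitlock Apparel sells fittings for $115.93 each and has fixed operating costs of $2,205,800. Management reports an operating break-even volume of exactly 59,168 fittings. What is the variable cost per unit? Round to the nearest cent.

$78.65

Contribution per unit must be FC / Q = $2,205,800 / 59,168 = $37.2803.
Hence VC = price − CM = $115.93 − $37.2803 = $78.65.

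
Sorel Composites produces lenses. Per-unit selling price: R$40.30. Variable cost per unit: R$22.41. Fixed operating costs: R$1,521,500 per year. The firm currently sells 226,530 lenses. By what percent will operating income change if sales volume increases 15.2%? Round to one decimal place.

Contribution at this volume is 226,530 × R$17.89 = R$4,052,621.70.
Subtracting fixed costs: EBIT = R$4,052,621.70 − R$1,521,500 = R$2,531,121.70.
Degree of operating leverage = R$4,052,621.70 / R$2,531,121.70 = 1.6011.
%ΔEBIT = DOL × %ΔSales = 1.6011 × +15.2% = +24.3%.

+24.3%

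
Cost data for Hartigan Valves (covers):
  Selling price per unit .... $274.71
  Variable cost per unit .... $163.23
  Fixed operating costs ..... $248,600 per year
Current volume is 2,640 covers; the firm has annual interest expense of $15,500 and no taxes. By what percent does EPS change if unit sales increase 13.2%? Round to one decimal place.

Contribution at this volume is 2,640 × $111.48 = $294,307.20.
Operating income = contribution − fixed costs = $294,307.20 − $248,600 = $45,707.20.
Interest = $15,500.00, so EBIT − I = $30,207.20.
DCL = total CM / (EBIT − I) = $294,307.20 / $30,207.20 = 9.7429.
EPS therefore changes by 9.7429 × (+13.2%) = +128.6%.

+128.6%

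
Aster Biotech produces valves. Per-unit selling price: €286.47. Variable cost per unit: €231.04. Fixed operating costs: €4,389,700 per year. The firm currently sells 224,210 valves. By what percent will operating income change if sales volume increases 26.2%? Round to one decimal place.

At 224,210 units, contribution = 224,210 × €55.43 = €12,427,960.30.
EBIT = €12,427,960.30 − €4,389,700 = €8,038,260.30.
DOL = contribution ÷ EBIT = €12,427,960.30 ÷ €8,038,260.30 = 1.5461.
%ΔEBIT = DOL × %ΔSales = 1.5461 × +26.2% = +40.5%.

+40.5%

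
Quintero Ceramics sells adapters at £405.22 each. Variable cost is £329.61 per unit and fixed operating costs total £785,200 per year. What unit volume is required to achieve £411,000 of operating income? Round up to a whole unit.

Unit CM = price − variable cost = £405.22 − £329.61 = £75.61.
Units = (FC + target) / CM = (£785,200 + £411,000) / £75.61 = 15,820.66, so 15,821 adapters.

15,821 adapters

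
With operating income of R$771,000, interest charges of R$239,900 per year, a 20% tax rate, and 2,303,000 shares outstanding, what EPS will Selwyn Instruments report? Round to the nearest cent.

R$0.18

Pre-tax income = R$771,000 − R$239,900.00 = R$531,100.00.
After tax at 20%: net income = R$531,100.00 × 0.80 = R$424,880.00.
EPS = R$424,880.00 ÷ 2,303,000 = R$0.18.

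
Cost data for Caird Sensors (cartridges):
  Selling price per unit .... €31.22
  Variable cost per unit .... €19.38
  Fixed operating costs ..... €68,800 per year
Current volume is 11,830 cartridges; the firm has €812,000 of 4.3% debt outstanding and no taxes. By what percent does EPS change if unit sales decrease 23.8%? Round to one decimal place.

-91.7%

Contribution at this volume is 11,830 × €11.84 = €140,067.20.
EBIT = €140,067.20 − €68,800 = €71,267.20.
After interest of €34,916.00, pre-tax earnings = €36,351.20.
DCL = total CM / (EBIT − I) = €140,067.20 / €36,351.20 = 3.8532.
EPS therefore changes by 3.8532 × (-23.8%) = -91.7%.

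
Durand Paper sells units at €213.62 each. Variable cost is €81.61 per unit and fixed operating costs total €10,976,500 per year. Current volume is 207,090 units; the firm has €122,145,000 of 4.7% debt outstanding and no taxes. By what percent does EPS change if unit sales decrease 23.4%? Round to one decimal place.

-60.2%

At 207,090 units, contribution = 207,090 × €132.01 = €27,337,950.90.
EBIT = €27,337,950.90 − €10,976,500 = €16,361,450.90.
After interest of €5,740,815.00, pre-tax earnings = €10,620,635.90.
Degree of combined leverage = contribution ÷ (EBIT − I) = €27,337,950.90 ÷ €10,620,635.90 = 2.5740.
%ΔEPS = DCL × %ΔSales = 2.5740 × -23.4% = -60.2%.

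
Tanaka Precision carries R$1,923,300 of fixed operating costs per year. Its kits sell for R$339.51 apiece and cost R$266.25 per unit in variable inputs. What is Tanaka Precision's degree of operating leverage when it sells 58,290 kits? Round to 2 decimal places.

1.82

Contribution at this volume is 58,290 × R$73.26 = R$4,270,325.40.
EBIT = R$4,270,325.40 − R$1,923,300 = R$2,347,025.40.
So DOL = total CM / EBIT = R$4,270,325.40 / R$2,347,025.40 = 1.8195.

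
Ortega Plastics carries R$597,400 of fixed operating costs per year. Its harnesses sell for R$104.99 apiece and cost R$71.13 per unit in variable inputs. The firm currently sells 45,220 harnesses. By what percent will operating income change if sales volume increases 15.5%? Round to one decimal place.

+25.4%

Total contribution margin = 45,220 × R$33.86 = R$1,531,149.20.
EBIT = R$1,531,149.20 − R$597,400 = R$933,749.20.
Degree of operating leverage = R$1,531,149.20 / R$933,749.20 = 1.6398.
%ΔEBIT = DOL × %ΔSales = 1.6398 × +15.5% = +25.4%.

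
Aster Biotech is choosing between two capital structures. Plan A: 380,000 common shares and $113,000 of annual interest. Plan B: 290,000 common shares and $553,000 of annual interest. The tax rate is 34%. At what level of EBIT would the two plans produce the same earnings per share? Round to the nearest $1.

$1,970,778

Set EPS_A = EPS_B: (EBIT − $113,000)(1 − 0.34) ÷ 380,000 = (EBIT − $553,000)(1 − 0.34) ÷ 290,000.
The (1 − t) factor cancels: (EBIT − 113,000) × 290,000 = (EBIT − 553,000) × 380,000.
EBIT × (380,000 − 290,000) = 553,000 × 380,000 − 113,000 × 290,000 = 177,370,000,000, so EBIT = 177,370,000,000 ÷ 90,000 = 1,970,777.78.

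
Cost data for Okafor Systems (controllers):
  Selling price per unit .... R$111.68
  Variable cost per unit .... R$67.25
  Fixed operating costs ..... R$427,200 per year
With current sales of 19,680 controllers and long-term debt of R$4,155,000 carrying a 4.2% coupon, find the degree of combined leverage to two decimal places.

3.21

At 19,680 units, contribution = 19,680 × R$44.43 = R$874,382.40.
EBIT = R$874,382.40 − R$427,200 = R$447,182.40. Interest = R$174,510.00.
DOL = R$874,382.40 ÷ R$447,182.40 = 1.9553; DFL = R$447,182.40 ÷ R$272,672.40 = 1.6400.
Combined leverage = 1.9553 × 1.6400 = 3.2067.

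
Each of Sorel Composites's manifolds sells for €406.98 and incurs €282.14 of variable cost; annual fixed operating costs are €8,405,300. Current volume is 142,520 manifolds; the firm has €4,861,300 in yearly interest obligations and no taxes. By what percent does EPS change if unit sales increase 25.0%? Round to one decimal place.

Total contribution margin = 142,520 × €124.84 = €17,792,196.80.
EBIT = €17,792,196.80 − €8,405,300 = €9,386,896.80.
Interest = €4,861,300.00, so EBIT − I = €4,525,596.80.
Degree of combined leverage = contribution ÷ (EBIT − I) = €17,792,196.80 ÷ €4,525,596.80 = 3.9315.
EPS therefore changes by 3.9315 × (+25.0%) = +98.3%.

+98.3%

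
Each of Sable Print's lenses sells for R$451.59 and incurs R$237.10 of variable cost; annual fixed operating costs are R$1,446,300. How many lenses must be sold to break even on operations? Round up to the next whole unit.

6,743 lenses

Contribution margin per unit = R$451.59 − R$237.10 = R$214.49.
Break-even volume = fixed costs ÷ CM per unit = R$1,446,300 ÷ R$214.49 = 6,742.97, so 6,743 lenses.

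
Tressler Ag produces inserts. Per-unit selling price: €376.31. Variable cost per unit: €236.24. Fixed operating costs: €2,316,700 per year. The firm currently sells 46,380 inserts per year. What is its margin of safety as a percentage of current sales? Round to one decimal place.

64.3%

Each unit contributes €376.31 − €236.24 = €140.07. Break-even units = €2,316,700 ÷ €140.07 = 16,539.59; break-even revenue = 16,539.59 × €376.31 = €6,224,012.12.
Actual sales revenue = 46,380 × €376.31 = €17,453,257.80.
Margin of safety = (€17,453,257.80 − €6,224,012.12) ÷ €17,453,257.80 = 64.3%.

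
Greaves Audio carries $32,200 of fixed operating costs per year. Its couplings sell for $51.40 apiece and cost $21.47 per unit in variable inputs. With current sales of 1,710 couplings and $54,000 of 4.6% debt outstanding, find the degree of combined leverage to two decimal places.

3.10

Contribution at this volume is 1,710 × $29.93 = $51,180.30.
Subtracting fixed costs: EBIT = $51,180.30 − $32,200 = $18,980.30. Interest = $2,484.00.
DOL = $51,180.30 ÷ $18,980.30 = 2.6965; DFL = $18,980.30 ÷ $16,496.30 = 1.1506.
DCL = DOL × DFL = 2.6965 × 1.1506 = 3.1026.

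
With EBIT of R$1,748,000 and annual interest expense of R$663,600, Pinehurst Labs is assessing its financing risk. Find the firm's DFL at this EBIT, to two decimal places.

Annual interest charges come to R$663,600.00.
Degree of financial leverage = EBIT / (EBIT − interest) = R$1,748,000 / R$1,084,400.00 = 1.6120.

1.61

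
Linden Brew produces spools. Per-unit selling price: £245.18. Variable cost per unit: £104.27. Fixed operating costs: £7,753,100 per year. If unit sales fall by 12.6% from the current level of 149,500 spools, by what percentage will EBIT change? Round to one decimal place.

At 149,500 units, contribution = 149,500 × £140.91 = £21,066,045.00.
EBIT = £21,066,045.00 − £7,753,100 = £13,312,945.00.
DOL = contribution ÷ EBIT = £21,066,045.00 ÷ £13,312,945.00 = 1.5824.
So EBIT moves 1.5824 × (-12.6%) = -19.9%.

-19.9%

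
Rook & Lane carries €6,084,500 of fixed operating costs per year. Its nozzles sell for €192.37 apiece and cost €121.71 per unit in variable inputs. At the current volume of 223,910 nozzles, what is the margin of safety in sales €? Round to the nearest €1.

€26,508,675

Unit CM = price − variable cost = €192.37 − €121.71 = €70.66. Break-even units = €6,084,500 ÷ €70.66 = 86,109.54; break-even revenue = 86,109.54 × €192.37 = €16,564,891.95.
Actual sales revenue = 223,910 × €192.37 = €43,073,566.70.
Margin of safety = €43,073,566.70 − €16,564,891.95 = €26,508,675.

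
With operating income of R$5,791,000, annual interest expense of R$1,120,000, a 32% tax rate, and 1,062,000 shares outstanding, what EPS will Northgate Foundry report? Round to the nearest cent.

Interest = R$1,120,000.00, so EBT = R$5,791,000 − R$1,120,000.00 = R$4,671,000.00.
Net income = R$4,671,000.00 × (1 − 0.32) = R$3,176,280.00.
EPS = R$3,176,280.00 ÷ 1,062,000 = R$2.99.

R$2.99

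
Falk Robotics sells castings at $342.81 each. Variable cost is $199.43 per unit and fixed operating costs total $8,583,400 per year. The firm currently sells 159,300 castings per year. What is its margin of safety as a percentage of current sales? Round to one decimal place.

Unit CM = price − variable cost = $342.81 − $199.43 = $143.38. Break-even units = $8,583,400 ÷ $143.38 = 59,864.70; break-even revenue = 59,864.70 × $342.81 = $20,522,216.17.
Current sales = 159,300 × $342.81 = $54,609,633.00.
Margin of safety = ($54,609,633.00 − $20,522,216.17) ÷ $54,609,633.00 = 62.4%.

62.4%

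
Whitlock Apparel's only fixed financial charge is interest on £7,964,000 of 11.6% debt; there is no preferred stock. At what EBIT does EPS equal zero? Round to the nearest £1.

£923,824

Annual interest = 11.6% × £7,964,000 = £923,824.00.
With no preferred dividends, EPS = 0 when EBIT exactly covers interest, so the financial break-even EBIT is £923,824.00.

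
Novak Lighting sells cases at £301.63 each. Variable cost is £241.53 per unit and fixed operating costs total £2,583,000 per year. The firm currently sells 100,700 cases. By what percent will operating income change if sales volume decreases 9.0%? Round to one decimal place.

Contribution at this volume is 100,700 × £60.10 = £6,052,070.00.
EBIT = £6,052,070.00 − £2,583,000 = £3,469,070.00.
DOL = contribution ÷ EBIT = £6,052,070.00 ÷ £3,469,070.00 = 1.7446.
%ΔEBIT = DOL × %ΔSales = 1.7446 × -9.0% = -15.7%.

-15.7%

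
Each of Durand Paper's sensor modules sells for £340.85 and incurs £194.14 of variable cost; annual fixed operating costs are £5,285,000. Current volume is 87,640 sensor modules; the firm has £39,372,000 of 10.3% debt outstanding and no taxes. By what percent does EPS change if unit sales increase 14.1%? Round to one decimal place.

At 87,640 units, contribution = 87,640 × £146.71 = £12,857,664.40.
Operating income = contribution − fixed costs = £12,857,664.40 − £5,285,000 = £7,572,664.40.
Interest = £4,055,316.00, so EBIT − I = £3,517,348.40.
DCL = total CM / (EBIT − I) = £12,857,664.40 / £3,517,348.40 = 3.6555.
%ΔEPS = DCL × %ΔSales = 3.6555 × +14.1% = +51.5%.

+51.5%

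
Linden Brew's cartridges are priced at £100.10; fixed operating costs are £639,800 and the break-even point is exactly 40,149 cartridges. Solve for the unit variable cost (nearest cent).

Contribution per unit must be FC / Q = £639,800 / 40,149 = £15.9356.
Variable cost per unit = £100.10 − £15.9356 = £84.16.

£84.16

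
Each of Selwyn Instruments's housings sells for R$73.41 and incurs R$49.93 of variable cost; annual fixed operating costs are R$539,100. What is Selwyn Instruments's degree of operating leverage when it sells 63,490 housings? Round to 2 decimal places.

At 63,490 units, contribution = 63,490 × R$23.48 = R$1,490,745.20.
Operating income = contribution − fixed costs = R$1,490,745.20 − R$539,100 = R$951,645.20.
DOL = contribution ÷ EBIT = R$1,490,745.20 ÷ R$951,645.20 = 1.5665.

1.57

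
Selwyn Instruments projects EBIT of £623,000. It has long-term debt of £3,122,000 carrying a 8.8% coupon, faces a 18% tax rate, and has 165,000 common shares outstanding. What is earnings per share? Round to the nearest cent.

Interest = £274,736.00, so EBT = £623,000 − £274,736.00 = £348,264.00.
After tax at 18%: net income = £348,264.00 × 0.82 = £285,576.48.
EPS = £285,576.48 ÷ 165,000 = £1.73.

£1.73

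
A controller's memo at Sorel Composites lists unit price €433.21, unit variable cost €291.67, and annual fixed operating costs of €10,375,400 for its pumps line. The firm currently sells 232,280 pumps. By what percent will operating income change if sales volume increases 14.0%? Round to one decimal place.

Contribution at this volume is 232,280 × €141.54 = €32,876,911.20.
EBIT = €32,876,911.20 − €10,375,400 = €22,501,511.20.
So DOL = total CM / EBIT = €32,876,911.20 / €22,501,511.20 = 1.4611.
So EBIT moves 1.4611 × (+14.0%) = +20.5%.

+20.5%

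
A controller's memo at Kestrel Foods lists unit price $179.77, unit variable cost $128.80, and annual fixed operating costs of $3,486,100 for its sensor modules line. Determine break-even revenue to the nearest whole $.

$12,295,393

Contribution margin per unit = $179.77 − $128.80 = $50.97, a CM ratio of $50.97 ÷ $179.77 = 0.2835.
Break-even revenue = fixed costs × price ÷ CM = $3,486,100 × $179.77 ÷ $50.97 = $12,295,393.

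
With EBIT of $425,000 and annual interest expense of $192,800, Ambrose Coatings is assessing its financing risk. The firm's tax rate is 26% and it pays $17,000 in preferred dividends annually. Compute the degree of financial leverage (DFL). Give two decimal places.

Interest = $192,800.00.
Preferred dividends grossed up pre-tax: $17,000 / (1 − 0.26) = $22,972.97.
DFL = EBIT ÷ [EBIT − I − D_p/(1−t)] = $425,000 ÷ [$425,000 − $192,800.00 − $22,972.97] = $425,000 ÷ $209,227.03 = 2.0313.

2.03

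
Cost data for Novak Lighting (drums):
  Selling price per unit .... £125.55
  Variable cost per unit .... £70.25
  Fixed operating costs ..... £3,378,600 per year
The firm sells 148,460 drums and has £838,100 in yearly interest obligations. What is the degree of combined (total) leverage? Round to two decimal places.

Contribution at this volume is 148,460 × £55.30 = £8,209,838.00.
Subtracting fixed costs: EBIT = £8,209,838.00 − £3,378,600 = £4,831,238.00. Interest = £838,100.00.
DOL = £8,209,838.00 ÷ £4,831,238.00 = 1.6993; DFL = £4,831,238.00 ÷ £3,993,138.00 = 1.2099.
Combined leverage = 1.6993 × 1.2099 = 2.0560.

2.06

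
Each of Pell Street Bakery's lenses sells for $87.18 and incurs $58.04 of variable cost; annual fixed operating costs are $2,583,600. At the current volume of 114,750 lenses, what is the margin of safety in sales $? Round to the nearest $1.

Contribution margin per unit = $87.18 − $58.04 = $29.14. Break-even units = $2,583,600 ÷ $29.14 = 88,661.63; break-even revenue = 88,661.63 × $87.18 = $7,729,521.21.
Actual sales revenue = 114,750 × $87.18 = $10,003,905.00.
Margin of safety = $10,003,905.00 − $7,729,521.21 = $2,274,384.

$2,274,384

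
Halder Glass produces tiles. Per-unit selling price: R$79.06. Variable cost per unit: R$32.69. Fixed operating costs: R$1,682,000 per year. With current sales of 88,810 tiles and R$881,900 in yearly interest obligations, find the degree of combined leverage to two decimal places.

2.65

Total contribution margin = 88,810 × R$46.37 = R$4,118,119.70.
Operating income = contribution − fixed costs = R$4,118,119.70 − R$1,682,000 = R$2,436,119.70. Interest = R$881,900.00, so EBIT − I = R$1,554,219.70.
Degree of total leverage = total CM / (EBIT − interest) = R$4,118,119.70 / R$1,554,219.70 = 2.6496.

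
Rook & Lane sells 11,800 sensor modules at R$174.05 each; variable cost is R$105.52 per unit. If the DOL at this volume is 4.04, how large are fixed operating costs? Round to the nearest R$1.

Contribution at this volume is 11,800 × R$68.53 = R$808,654.00.
DOL = contribution / EBIT, so EBIT = R$808,654.00 / 4.04 = R$200,161.88.
Fixed costs = CM − EBIT = R$808,654.00 − R$200,161.88 = R$608,492.

R$608,492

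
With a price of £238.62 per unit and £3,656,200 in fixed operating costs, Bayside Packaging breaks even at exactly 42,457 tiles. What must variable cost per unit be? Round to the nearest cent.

At break-even, FC = Q × (P − VC), so P − VC = £3,656,200 ÷ 42,457 = £86.1154.
Variable cost per unit = £238.62 − £86.1154 = £152.50.

£152.50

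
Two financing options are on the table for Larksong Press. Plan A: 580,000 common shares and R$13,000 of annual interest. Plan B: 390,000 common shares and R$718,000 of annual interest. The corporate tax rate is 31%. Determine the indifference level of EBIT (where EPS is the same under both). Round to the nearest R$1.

R$2,165,105

Set EPS_A = EPS_B: (EBIT − R$13,000)(1 − 0.31) ÷ 580,000 = (EBIT − R$718,000)(1 − 0.31) ÷ 390,000.
Cancelling (1 − t) and cross-multiplying: 390,000·(EBIT − 13,000) = 580,000·(EBIT − 718,000).
Solving, EBIT = (718,000·580,000 − 13,000·390,000) / (580,000 − 390,000) = 411,370,000,000 / 190,000 = 2,165,105.26.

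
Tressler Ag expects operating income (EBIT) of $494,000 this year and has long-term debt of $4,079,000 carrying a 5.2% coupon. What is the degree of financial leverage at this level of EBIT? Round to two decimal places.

1.75

Annual interest charges come to $212,108.00.
Degree of financial leverage = EBIT / (EBIT − interest) = $494,000 / $281,892.00 = 1.7524.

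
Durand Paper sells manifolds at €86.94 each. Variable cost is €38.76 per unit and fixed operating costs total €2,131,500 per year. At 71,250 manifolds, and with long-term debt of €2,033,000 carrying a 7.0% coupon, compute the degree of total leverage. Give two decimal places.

2.96

Contribution at this volume is 71,250 × €48.18 = €3,432,825.00.
Subtracting fixed costs: EBIT = €3,432,825.00 − €2,131,500 = €1,301,325.00. Interest = €142,310.00.
DOL = €3,432,825.00 ÷ €1,301,325.00 = 2.6379; DFL = €1,301,325.00 ÷ €1,159,015.00 = 1.1228.
DCL = DOL × DFL = 2.6379 × 1.1228 = 2.9618.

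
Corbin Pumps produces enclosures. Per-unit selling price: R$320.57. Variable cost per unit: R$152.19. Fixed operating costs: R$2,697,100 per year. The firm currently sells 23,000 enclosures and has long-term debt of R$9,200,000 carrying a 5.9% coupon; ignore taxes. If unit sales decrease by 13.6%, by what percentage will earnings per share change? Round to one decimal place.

Contribution at this volume is 23,000 × R$168.38 = R$3,872,740.00.
EBIT = R$3,872,740.00 − R$2,697,100 = R$1,175,640.00.
Interest = R$542,800.00, so EBIT − I = R$632,840.00.
DCL = total CM / (EBIT − I) = R$3,872,740.00 / R$632,840.00 = 6.1196.
EPS therefore changes by 6.1196 × (-13.6%) = -83.2%.

-83.2%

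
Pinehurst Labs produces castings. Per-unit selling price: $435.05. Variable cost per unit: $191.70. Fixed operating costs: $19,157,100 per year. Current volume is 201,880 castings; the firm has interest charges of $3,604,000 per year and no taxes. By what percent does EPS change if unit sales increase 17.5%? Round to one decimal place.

+32.6%

At 201,880 units, contribution = 201,880 × $243.35 = $49,127,498.00.
Subtracting fixed costs: EBIT = $49,127,498.00 − $19,157,100 = $29,970,398.00.
After interest of $3,604,000.00, pre-tax earnings = $26,366,398.00.
DCL = total CM / (EBIT − I) = $49,127,498.00 / $26,366,398.00 = 1.8633.
%ΔEPS = DCL × %ΔSales = 1.8633 × +17.5% = +32.6%.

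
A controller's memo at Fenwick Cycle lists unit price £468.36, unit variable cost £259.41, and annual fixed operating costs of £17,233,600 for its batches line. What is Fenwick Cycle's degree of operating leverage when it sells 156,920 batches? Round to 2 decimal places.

Contribution at this volume is 156,920 × £208.95 = £32,788,434.00.
EBIT = £32,788,434.00 − £17,233,600 = £15,554,834.00.
So DOL = total CM / EBIT = £32,788,434.00 / £15,554,834.00 = 2.1079.

2.11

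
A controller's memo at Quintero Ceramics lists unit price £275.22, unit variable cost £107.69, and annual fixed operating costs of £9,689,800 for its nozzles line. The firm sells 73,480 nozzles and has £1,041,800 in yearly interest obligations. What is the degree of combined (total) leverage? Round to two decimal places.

7.80

At 73,480 units, contribution = 73,480 × £167.53 = £12,310,104.40.
EBIT = £12,310,104.40 − £9,689,800 = £2,620,304.40. Interest = £1,041,800.00.
DOL = £12,310,104.40 ÷ £2,620,304.40 = 4.6980; DFL = £2,620,304.40 ÷ £1,578,504.40 = 1.6600.
Combined leverage = 4.6980 × 1.6600 = 7.7987.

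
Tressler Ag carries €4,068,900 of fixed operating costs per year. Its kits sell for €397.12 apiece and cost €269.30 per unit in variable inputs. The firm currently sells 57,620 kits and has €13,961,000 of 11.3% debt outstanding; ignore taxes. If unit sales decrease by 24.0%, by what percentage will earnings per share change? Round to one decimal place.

Contribution at this volume is 57,620 × €127.82 = €7,364,988.40.
Operating income = contribution − fixed costs = €7,364,988.40 − €4,068,900 = €3,296,088.40.
Interest = €1,577,593.00, so EBIT − I = €1,718,495.40.
DCL = total CM / (EBIT − I) = €7,364,988.40 / €1,718,495.40 = 4.2857.
%ΔEPS = DCL × %ΔSales = 4.2857 × -24.0% = -102.9%.

-102.9%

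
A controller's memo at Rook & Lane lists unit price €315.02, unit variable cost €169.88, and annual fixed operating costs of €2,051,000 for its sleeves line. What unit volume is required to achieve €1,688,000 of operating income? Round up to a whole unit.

Each unit contributes €315.02 − €169.88 = €145.14.
Need Q such that Q × €145.14 − €2,051,000 = €1,688,000, i.e. Q = €3,739,000 / €145.14 = 25,761.33 → 25,762.

25,762 sleeves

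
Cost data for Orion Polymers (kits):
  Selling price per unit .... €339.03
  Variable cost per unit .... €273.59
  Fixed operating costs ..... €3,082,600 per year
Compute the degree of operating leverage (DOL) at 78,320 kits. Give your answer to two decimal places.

Total contribution margin = 78,320 × €65.44 = €5,125,260.80.
Operating income = contribution − fixed costs = €5,125,260.80 − €3,082,600 = €2,042,660.80.
So DOL = total CM / EBIT = €5,125,260.80 / €2,042,660.80 = 2.5091.

2.51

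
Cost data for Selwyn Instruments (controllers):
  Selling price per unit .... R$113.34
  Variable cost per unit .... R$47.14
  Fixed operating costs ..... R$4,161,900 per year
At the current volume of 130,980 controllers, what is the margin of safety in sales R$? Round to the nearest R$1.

R$7,719,748

Each unit contributes R$113.34 − R$47.14 = R$66.20. Break-even units = R$4,161,900 ÷ R$66.20 = 62,868.58; break-even revenue = 62,868.58 × R$113.34 = R$7,125,524.86.
Current sales = 130,980 × R$113.34 = R$14,845,273.20.
Margin of safety = R$14,845,273.20 − R$7,125,524.86 = R$7,719,748.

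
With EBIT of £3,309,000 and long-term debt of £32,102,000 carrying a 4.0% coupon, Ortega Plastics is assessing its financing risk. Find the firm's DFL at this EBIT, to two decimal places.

Annual interest charges come to £1,284,080.00.
DFL = EBIT ÷ (EBIT − I) = £3,309,000 ÷ (£3,309,000 − £1,284,080.00) = £3,309,000 ÷ £2,024,920.00 = 1.6341.

1.63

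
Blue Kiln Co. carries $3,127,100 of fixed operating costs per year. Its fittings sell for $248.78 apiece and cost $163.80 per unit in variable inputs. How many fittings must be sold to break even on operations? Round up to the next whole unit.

Contribution margin per unit = $248.78 − $163.80 = $84.98.
Units to break even: $3,127,100 ÷ $84.98 = 36,798.07, rounded up to 36,799.

36,799 fittings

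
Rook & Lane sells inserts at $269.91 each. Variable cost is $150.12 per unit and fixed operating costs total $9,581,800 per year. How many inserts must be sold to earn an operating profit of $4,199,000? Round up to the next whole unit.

Each unit contributes $269.91 − $150.12 = $119.79.
Need Q such that Q × $119.79 − $9,581,800 = $4,199,000, i.e. Q = $13,780,800 / $119.79 = 115,041.32 → 115,042.

115,042 inserts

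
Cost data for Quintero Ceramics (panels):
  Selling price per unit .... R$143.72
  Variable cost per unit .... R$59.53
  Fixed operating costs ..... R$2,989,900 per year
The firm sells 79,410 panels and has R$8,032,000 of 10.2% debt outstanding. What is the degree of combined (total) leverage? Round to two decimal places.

2.32

At 79,410 units, contribution = 79,410 × R$84.19 = R$6,685,527.90.
EBIT = R$6,685,527.90 − R$2,989,900 = R$3,695,627.90. Interest = R$819,264.00, so EBIT − I = R$2,876,363.90.
Degree of total leverage = total CM / (EBIT − interest) = R$6,685,527.90 / R$2,876,363.90 = 2.3243.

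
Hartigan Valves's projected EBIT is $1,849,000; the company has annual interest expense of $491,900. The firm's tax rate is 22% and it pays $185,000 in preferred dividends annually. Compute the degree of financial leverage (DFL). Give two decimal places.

1.65

Interest = $491,900.00.
Pre-tax preferred-dividend burden = $185,000 ÷ (1 − 0.22) = $237,179.49.
DFL = EBIT ÷ [EBIT − I − D_p/(1−t)] = $1,849,000 ÷ [$1,849,000 − $491,900.00 − $237,179.49] = $1,849,000 ÷ $1,119,920.51 = 1.6510.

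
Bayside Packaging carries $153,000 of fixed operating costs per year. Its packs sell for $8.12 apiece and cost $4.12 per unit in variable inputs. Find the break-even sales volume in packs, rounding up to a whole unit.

38,250 packs

Each unit contributes $8.12 − $4.12 = $4.00.
Break-even Q = $153,000 / $4.00 = 38,250.00 → 38,250 packs.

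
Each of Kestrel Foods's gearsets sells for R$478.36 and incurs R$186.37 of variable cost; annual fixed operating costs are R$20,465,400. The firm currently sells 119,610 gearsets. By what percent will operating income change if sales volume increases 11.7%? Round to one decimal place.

+28.3%

Contribution at this volume is 119,610 × R$291.99 = R$34,924,923.90.
Subtracting fixed costs: EBIT = R$34,924,923.90 − R$20,465,400 = R$14,459,523.90.
So DOL = total CM / EBIT = R$34,924,923.90 / R$14,459,523.90 = 2.4154.
Operating income changes by 2.4154 × +11.7% = +28.3%.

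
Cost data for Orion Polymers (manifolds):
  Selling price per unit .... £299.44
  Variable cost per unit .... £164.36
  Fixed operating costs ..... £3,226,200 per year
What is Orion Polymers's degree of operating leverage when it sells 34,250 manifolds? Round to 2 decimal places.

Total contribution margin = 34,250 × £135.08 = £4,626,490.00.
EBIT = £4,626,490.00 − £3,226,200 = £1,400,290.00.
So DOL = total CM / EBIT = £4,626,490.00 / £1,400,290.00 = 3.3040.

3.30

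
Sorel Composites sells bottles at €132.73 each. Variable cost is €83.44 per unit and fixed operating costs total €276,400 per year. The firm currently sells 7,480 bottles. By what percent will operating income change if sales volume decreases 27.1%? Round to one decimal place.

Total contribution margin = 7,480 × €49.29 = €368,689.20.
Operating income = contribution − fixed costs = €368,689.20 − €276,400 = €92,289.20.
So DOL = total CM / EBIT = €368,689.20 / €92,289.20 = 3.9949.
Operating income changes by 3.9949 × -27.1% = -108.3%.

-108.3%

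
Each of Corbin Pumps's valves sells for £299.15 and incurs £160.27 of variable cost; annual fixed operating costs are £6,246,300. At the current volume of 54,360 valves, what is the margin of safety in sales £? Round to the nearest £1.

£2,807,152

Each unit contributes £299.15 − £160.27 = £138.88. Break-even units = £6,246,300 ÷ £138.88 = 44,976.24; break-even revenue = 44,976.24 × £299.15 = £13,454,641.74.
Current sales = 54,360 × £299.15 = £16,261,794.00.
Margin of safety = £16,261,794.00 − £13,454,641.74 = £2,807,152.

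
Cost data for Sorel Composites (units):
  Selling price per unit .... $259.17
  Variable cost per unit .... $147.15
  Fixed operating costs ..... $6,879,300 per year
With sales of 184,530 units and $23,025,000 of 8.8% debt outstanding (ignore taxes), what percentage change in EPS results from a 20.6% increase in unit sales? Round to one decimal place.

Total contribution margin = 184,530 × $112.02 = $20,671,050.60.
Subtracting fixed costs: EBIT = $20,671,050.60 − $6,879,300 = $13,791,750.60.
After interest of $2,026,200.00, pre-tax earnings = $11,765,550.60.
DCL = total CM / (EBIT − I) = $20,671,050.60 / $11,765,550.60 = 1.7569.
EPS therefore changes by 1.7569 × (+20.6%) = +36.2%.

+36.2%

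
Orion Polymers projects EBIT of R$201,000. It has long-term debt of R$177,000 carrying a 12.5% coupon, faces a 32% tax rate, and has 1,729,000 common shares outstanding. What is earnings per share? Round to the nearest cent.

Interest = R$22,125.00, so EBT = R$201,000 − R$22,125.00 = R$178,875.00.
After tax at 32%: net income = R$178,875.00 × 0.68 = R$121,635.00.
EPS = R$121,635.00 ÷ 1,729,000 = R$0.07.

R$0.07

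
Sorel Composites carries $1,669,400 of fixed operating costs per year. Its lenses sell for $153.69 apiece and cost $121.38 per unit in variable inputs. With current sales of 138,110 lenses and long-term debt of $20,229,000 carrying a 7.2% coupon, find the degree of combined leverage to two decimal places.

3.34

Total contribution margin = 138,110 × $32.31 = $4,462,334.10.
Operating income = contribution − fixed costs = $4,462,334.10 − $1,669,400 = $2,792,934.10. Interest = $1,456,488.00.
DOL = $4,462,334.10 ÷ $2,792,934.10 = 1.5977; DFL = $2,792,934.10 ÷ $1,336,446.10 = 2.0898.
DCL = DOL × DFL = 1.5977 × 2.0898 = 3.3389.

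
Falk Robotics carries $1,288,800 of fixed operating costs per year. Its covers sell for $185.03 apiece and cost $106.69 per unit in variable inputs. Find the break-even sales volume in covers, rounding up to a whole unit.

Unit CM = price − variable cost = $185.03 − $106.69 = $78.34.
Break-even Q = $1,288,800 / $78.34 = 16,451.37 → 16,452 covers.

16,452 covers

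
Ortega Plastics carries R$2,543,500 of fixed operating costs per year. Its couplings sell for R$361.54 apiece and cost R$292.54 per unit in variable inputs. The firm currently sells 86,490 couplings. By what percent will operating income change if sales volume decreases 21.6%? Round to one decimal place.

-37.6%

Total contribution margin = 86,490 × R$69.00 = R$5,967,810.00.
Subtracting fixed costs: EBIT = R$5,967,810.00 − R$2,543,500 = R$3,424,310.00.
Degree of operating leverage = R$5,967,810.00 / R$3,424,310.00 = 1.7428.
So EBIT moves 1.7428 × (-21.6%) = -37.6%.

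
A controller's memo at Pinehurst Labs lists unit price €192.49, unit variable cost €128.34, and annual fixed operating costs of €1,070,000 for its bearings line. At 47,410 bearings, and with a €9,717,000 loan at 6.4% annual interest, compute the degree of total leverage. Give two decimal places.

At 47,410 units, contribution = 47,410 × €64.15 = €3,041,351.50.
Subtracting fixed costs: EBIT = €3,041,351.50 − €1,070,000 = €1,971,351.50. Interest = €621,888.00.
DOL = €3,041,351.50 ÷ €1,971,351.50 = 1.5428; DFL = €1,971,351.50 ÷ €1,349,463.50 = 1.4608.
DCL = DOL × DFL = 1.5428 × 1.4608 = 2.2537.

2.25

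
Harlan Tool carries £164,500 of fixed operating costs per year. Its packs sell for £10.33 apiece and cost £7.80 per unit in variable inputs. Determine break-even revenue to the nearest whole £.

£671,654

CM per unit = £10.33 − £7.80 = £2.53; CM ratio = £2.53 / £10.33 = 0.2449.
Break-even sales = FC ÷ CM ratio = £164,500 × £10.33 / £2.53 = £671,654.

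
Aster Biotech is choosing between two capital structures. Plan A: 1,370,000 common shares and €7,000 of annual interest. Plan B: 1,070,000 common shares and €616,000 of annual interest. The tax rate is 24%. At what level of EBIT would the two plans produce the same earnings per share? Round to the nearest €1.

€2,788,100

At indifference, (EBIT − 7,000)(1 − t)/1,370,000 = (EBIT − 616,000)(1 − t)/1,070,000.
Cancelling (1 − t) and cross-multiplying: 1,070,000·(EBIT − 7,000) = 1,370,000·(EBIT − 616,000).
EBIT × (1,370,000 − 1,070,000) = 616,000 × 1,370,000 − 7,000 × 1,070,000 = 836,430,000,000, so EBIT = 836,430,000,000 ÷ 300,000 = 2,788,100.00.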